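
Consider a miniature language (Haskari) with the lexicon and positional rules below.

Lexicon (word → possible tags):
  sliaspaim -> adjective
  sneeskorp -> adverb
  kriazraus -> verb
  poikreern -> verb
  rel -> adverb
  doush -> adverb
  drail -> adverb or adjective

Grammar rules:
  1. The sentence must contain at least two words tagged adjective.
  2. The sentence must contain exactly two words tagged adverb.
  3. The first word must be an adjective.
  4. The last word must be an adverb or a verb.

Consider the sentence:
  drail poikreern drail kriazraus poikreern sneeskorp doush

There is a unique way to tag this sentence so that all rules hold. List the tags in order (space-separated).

adjective verb adjective verb verb adverb adverb

Candidates per position — 1:drail {adverb,adjective}; 2:poikreern {verb}; 3:drail {adverb,adjective}; 4:kriazraus {verb}; 5:poikreern {verb}; 6:sneeskorp {adverb}; 7:doush {adverb}.
If word 1 were adverb, no tagging could satisfy rule 1; so word 1 is adjective.
If word 3 were adverb, no tagging could satisfy rule 1; so word 3 is adjective.
The unique satisfying tagging is: adjective verb adjective verb verb adverb adverb.
Verifying each rule — rule 1 holds; rule 2 holds; rule 3 holds; rule 4 holds.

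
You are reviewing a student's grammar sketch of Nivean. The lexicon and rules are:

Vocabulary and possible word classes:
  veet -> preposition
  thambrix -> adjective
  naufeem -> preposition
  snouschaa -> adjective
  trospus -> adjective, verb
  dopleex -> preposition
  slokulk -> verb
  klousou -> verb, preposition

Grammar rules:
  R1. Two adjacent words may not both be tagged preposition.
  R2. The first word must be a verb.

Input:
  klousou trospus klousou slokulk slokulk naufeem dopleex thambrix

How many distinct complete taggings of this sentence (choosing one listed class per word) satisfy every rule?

Candidates per position — 1:klousou {verb,preposition}; 2:trospus {adjective,verb}; 3:klousou {verb,preposition}; 4:slokulk {verb}; 5:slokulk {verb}; 6:naufeem {preposition}; 7:dopleex {preposition}; 8:thambrix {adjective}.
There are 8 candidate sequences in total.
Rule 1 cannot be satisfied by any choice of tags from the lexicon.
So there is no consistent tagging.
Count = 0.

0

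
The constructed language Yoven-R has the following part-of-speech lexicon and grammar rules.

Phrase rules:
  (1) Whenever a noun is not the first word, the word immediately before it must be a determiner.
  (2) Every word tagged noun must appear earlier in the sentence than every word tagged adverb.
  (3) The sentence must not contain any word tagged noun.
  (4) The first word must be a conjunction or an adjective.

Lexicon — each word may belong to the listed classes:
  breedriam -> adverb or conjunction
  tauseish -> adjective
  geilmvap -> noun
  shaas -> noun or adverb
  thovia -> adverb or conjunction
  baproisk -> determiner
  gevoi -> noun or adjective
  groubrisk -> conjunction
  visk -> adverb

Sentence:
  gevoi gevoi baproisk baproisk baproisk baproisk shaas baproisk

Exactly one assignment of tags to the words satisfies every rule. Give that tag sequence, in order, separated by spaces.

Candidates per position — 1:gevoi {noun,adjective}; 2:gevoi {noun,adjective}; 3:baproisk {determiner}; 4:baproisk {determiner}; 5:baproisk {determiner}; 6:baproisk {determiner}; 7:shaas {noun,adverb}; 8:baproisk {determiner}.
Position 1: noun is ruled out by rule 3; that leaves adjective.
Position 2: noun is ruled out by rule 1; that leaves adjective.
Position 7: noun is ruled out by rule 3; that leaves adverb.
The unique satisfying tagging is: adjective adjective determiner determiner determiner determiner adverb determiner.
Checking: rule 1 ok; rule 2 ok; rule 3 ok; rule 4 ok.

adjective adjective determiner determiner determiner determiner adverb determiner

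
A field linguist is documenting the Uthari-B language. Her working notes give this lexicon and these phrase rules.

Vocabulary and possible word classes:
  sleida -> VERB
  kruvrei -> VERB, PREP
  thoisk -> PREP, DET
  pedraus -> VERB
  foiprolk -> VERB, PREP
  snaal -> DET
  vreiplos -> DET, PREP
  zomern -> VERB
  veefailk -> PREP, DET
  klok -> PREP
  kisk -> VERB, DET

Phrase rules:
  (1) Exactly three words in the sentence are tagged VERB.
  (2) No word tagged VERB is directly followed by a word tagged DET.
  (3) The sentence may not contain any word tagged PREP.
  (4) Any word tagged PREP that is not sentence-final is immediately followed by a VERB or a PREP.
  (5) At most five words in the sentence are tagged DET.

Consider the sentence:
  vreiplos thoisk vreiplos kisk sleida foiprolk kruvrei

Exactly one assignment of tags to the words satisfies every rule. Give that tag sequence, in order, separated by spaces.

DET DET DET DET VERB VERB VERB

Candidates per position — 1:vreiplos {DET,PREP}; 2:thoisk {PREP,DET}; 3:vreiplos {DET,PREP}; 4:kisk {VERB,DET}; 5:sleida {VERB}; 6:foiprolk {VERB,PREP}; 7:kruvrei {VERB,PREP}.
At position 1, choosing PREP makes rule 3 impossible to satisfy; hence DET.
At position 2, choosing PREP makes rule 3 impossible to satisfy; hence DET.
At position 3, choosing PREP makes rule 3 impossible to satisfy; hence DET.
At position 6, choosing PREP makes rule 3 impossible to satisfy; hence VERB.
At position 7, choosing PREP makes rule 3 impossible to satisfy; hence VERB.
At position 4, choosing VERB makes rule 1 impossible to satisfy; hence DET.
The only consistent sequence is: DET DET DET DET VERB VERB VERB.
Verifying each rule — rule 1 ✓; rule 2 ✓; rule 3 ✓; rule 4 ✓; rule 5 ✓.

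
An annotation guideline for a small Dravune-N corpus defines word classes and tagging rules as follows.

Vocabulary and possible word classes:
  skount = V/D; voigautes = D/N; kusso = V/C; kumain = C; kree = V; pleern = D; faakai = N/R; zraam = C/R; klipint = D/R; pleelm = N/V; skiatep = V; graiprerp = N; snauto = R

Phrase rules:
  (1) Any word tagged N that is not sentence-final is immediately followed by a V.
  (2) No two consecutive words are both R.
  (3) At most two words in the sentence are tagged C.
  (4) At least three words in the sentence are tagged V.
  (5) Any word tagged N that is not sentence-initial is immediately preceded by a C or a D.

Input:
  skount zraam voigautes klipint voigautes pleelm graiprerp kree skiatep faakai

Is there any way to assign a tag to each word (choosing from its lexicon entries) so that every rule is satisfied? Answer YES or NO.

Candidates per position — 1:skount {V,D}; 2:zraam {C,R}; 3:voigautes {D,N}; 4:klipint {D,R}; 5:voigautes {D,N}; 6:pleelm {N,V}; 7:graiprerp {N}; 8:kree {V}; 9:skiatep {V}; 10:faakai {N,R}.
Rule 5 cannot be satisfied by any choice of tags from the lexicon.
So there is no consistent tagging.

NO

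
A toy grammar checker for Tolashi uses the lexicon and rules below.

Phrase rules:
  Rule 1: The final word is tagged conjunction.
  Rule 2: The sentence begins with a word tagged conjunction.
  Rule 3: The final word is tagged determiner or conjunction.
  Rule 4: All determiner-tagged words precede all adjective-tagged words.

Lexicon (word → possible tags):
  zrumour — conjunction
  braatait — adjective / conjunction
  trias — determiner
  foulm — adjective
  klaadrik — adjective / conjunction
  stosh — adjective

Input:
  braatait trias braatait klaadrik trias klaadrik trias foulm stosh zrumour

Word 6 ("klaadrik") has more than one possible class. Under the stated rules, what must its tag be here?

Candidates per position — 1:braatait {adjective,conjunction}; 2:trias {determiner}; 3:braatait {adjective,conjunction}; 4:klaadrik {adjective,conjunction}; 5:trias {determiner}; 6:klaadrik {adjective,conjunction}; 7:trias {determiner}; 8:foulm {adjective}; 9:stosh {adjective}; 10:zrumour {conjunction}.
Word 1 cannot be adjective — rule 2 would then fail for every completion. It is conjunction.
Word 3 cannot be adjective — rule 4 would then fail for every completion. It is conjunction.
Word 4 cannot be adjective — rule 4 would then fail for every completion. It is conjunction.
Word 6 cannot be adjective — rule 4 would then fail for every completion. It is conjunction.
So the tagging must be: conjunction determiner conjunction conjunction determiner conjunction determiner adjective adjective conjunction.
Rule-by-rule: rule 1 ok; rule 2 ok; rule 3 ok; rule 4 ok.

conjunction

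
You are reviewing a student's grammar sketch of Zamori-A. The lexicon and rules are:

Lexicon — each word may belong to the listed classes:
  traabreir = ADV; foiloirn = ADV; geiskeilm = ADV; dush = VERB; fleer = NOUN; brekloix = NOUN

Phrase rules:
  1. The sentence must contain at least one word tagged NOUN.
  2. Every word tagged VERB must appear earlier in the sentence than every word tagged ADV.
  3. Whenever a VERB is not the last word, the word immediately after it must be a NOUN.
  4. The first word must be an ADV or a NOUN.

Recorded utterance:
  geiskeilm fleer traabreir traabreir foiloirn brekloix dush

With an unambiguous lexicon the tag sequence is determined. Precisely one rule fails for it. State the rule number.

Fixed tagging: ADV NOUN ADV ADV ADV NOUN VERB.
Checking each rule: R1 pass, R2 fail, R3 pass, R4 pass.
Only rule 2 fails.

2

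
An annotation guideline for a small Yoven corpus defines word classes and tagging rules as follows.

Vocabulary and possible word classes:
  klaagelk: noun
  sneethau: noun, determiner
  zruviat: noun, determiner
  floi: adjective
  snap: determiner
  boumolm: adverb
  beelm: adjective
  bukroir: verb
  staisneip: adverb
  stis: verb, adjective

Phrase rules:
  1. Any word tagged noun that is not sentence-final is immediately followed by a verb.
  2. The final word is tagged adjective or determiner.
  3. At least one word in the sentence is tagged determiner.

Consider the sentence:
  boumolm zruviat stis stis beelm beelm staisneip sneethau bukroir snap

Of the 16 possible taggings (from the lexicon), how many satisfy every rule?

12

Candidates per position — 1:boumolm {adverb}; 2:zruviat {noun,determiner}; 3:stis {verb,adjective}; 4:stis {verb,adjective}; 5:beelm {adjective}; 6:beelm {adjective}; 7:staisneip {adverb}; 8:sneethau {noun,determiner}; 9:bukroir {verb}; 10:snap {determiner}.
There are 16 candidate sequences in total.
Checking each against the rules leaves 12 sequences.
Count = 12.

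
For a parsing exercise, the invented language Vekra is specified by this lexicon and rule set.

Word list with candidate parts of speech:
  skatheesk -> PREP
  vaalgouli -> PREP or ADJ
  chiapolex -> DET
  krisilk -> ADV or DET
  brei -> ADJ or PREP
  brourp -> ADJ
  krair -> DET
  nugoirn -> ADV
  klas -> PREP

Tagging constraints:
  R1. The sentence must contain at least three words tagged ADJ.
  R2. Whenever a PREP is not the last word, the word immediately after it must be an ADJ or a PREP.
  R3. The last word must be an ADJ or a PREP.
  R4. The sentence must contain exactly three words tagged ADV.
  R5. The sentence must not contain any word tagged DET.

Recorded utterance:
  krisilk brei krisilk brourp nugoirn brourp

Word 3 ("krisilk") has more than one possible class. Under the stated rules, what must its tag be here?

ADV

Candidates per position — 1:krisilk {ADV,DET}; 2:brei {ADJ,PREP}; 3:krisilk {ADV,DET}; 4:brourp {ADJ}; 5:nugoirn {ADV}; 6:brourp {ADJ}.
Position 1: DET is ruled out by rule 4; that leaves ADV.
Position 2: PREP is ruled out by rule 1; that leaves ADJ.
Position 3: DET is ruled out by rule 4; that leaves ADV.
So the tagging must be: ADV ADJ ADV ADJ ADV ADJ.
Check: rule 1 holds; rule 2 holds; rule 3 holds; rule 4 holds; rule 5 holds.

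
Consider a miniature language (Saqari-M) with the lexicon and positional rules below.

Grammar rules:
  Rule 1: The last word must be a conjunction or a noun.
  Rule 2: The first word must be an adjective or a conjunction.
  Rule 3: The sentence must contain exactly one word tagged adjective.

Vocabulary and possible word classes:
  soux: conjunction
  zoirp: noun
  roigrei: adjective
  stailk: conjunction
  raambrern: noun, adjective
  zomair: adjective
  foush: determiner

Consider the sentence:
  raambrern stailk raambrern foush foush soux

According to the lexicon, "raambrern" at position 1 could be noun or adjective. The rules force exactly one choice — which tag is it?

adjective

Candidates per position — 1:raambrern {noun,adjective}; 2:stailk {conjunction}; 3:raambrern {noun,adjective}; 4:foush {determiner}; 5:foush {determiner}; 6:soux {conjunction}.
Position 1: noun is ruled out by rule 2; that leaves adjective.
Position 3: adjective is ruled out by rule 3; that leaves noun.
So the tagging must be: adjective conjunction noun determiner determiner conjunction.
Check: rule 1 holds; rule 2 holds; rule 3 holds.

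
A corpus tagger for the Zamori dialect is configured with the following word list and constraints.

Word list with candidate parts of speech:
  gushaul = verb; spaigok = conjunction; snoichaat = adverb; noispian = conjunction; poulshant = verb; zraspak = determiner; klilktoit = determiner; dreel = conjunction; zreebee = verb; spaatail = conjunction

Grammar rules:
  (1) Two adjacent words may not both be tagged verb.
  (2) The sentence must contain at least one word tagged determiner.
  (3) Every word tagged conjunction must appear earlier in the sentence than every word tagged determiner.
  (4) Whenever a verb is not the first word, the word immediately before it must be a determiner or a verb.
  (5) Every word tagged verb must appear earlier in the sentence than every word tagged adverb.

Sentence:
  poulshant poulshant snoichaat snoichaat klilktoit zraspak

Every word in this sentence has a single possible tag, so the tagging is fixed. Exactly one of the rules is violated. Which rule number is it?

1

Fixed tagging: verb verb adverb adverb determiner determiner.
Rule check: R1 ✗, R2 ✓, R3 ✓, R4 ✓, R5 ✓.
Only rule 1 fails.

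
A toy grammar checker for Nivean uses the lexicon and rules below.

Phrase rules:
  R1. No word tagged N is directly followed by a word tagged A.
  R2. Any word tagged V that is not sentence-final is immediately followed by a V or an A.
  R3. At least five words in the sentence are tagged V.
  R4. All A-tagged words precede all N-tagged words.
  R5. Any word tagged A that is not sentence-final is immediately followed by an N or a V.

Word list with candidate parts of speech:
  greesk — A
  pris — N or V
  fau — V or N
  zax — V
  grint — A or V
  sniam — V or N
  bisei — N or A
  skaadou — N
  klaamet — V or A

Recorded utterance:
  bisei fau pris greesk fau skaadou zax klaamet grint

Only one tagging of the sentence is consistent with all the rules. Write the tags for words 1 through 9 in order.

A V V A N N V V V

Candidates per position — 1:bisei {N,A}; 2:fau {V,N}; 3:pris {N,V}; 4:greesk {A}; 5:fau {V,N}; 6:skaadou {N}; 7:zax {V}; 8:klaamet {V,A}; 9:grint {A,V}.
Word 1 cannot be N — rule 4 would then fail for every completion. It is A.
Word 2 cannot be N — rule 4 would then fail for every completion. It is V.
Word 3 cannot be N — rule 1 would then fail for every completion. It is V.
Word 5 cannot be V — rule 2 would then fail for every completion. It is N.
Word 8 cannot be A — rule 3 would then fail for every completion. It is V.
Word 9 cannot be A — rule 3 would then fail for every completion. It is V.
The unique satisfying tagging is: A V V A N N V V V.
Verifying each rule — rule 1 holds; rule 2 holds; rule 3 holds; rule 4 holds; rule 5 holds.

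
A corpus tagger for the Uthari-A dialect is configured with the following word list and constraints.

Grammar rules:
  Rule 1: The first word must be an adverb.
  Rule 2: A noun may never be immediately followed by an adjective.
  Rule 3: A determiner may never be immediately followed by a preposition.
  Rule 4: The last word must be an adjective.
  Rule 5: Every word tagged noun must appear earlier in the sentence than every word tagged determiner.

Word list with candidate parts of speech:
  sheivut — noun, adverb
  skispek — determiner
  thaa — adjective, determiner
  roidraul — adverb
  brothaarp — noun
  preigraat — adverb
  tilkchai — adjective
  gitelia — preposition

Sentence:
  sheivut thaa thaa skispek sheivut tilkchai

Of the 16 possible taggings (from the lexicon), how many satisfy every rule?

Candidates per position — 1:sheivut {noun,adverb}; 2:thaa {adjective,determiner}; 3:thaa {adjective,determiner}; 4:skispek {determiner}; 5:sheivut {noun,adverb}; 6:tilkchai {adjective}.
There are 16 candidate sequences in total.
The sequences that satisfy every rule: adverb adjective adjective determiner adverb adjective; adverb adjective determiner determiner adverb adjective; adverb determiner adjective determiner adverb adjective; adverb determiner determiner determiner adverb adjective.
Count = 4.

4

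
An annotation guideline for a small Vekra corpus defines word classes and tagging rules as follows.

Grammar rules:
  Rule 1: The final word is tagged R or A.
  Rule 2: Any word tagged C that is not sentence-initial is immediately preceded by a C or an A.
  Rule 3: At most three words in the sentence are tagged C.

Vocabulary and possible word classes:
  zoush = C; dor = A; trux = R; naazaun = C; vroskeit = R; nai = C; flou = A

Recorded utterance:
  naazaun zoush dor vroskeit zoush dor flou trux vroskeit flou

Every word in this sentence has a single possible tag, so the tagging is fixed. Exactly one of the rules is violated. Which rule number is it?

Fixed tagging: C C A R C A A R R A.
Rule check: R1 holds, R2 violated, R3 holds.
Only rule 2 fails.

2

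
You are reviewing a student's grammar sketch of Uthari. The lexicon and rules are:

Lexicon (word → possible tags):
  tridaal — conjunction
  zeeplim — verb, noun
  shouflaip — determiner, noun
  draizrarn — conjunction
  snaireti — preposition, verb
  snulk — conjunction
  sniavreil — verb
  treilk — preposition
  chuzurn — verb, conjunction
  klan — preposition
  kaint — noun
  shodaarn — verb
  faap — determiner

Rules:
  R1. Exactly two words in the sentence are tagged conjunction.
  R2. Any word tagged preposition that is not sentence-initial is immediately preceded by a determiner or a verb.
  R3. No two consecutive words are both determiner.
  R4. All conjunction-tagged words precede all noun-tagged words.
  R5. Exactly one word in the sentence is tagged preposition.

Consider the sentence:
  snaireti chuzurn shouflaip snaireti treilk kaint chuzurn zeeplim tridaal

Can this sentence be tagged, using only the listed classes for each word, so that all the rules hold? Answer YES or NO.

NO

Candidates per position — 1:snaireti {preposition,verb}; 2:chuzurn {verb,conjunction}; 3:shouflaip {determiner,noun}; 4:snaireti {preposition,verb}; 5:treilk {preposition}; 6:kaint {noun}; 7:chuzurn {verb,conjunction}; 8:zeeplim {verb,noun}; 9:tridaal {conjunction}.
Rule 4 cannot be satisfied by any choice of tags from the lexicon.
So there is no consistent tagging.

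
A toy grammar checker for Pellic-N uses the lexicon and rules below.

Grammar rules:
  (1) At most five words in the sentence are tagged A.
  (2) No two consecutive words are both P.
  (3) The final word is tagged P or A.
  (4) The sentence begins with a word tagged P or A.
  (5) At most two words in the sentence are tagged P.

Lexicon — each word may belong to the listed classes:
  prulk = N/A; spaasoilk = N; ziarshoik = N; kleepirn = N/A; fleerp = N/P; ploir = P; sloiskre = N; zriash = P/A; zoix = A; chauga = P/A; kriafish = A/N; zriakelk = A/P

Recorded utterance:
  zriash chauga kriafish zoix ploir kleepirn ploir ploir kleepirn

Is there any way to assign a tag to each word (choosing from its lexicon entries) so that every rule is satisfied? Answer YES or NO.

Candidates per position — 1:zriash {P,A}; 2:chauga {P,A}; 3:kriafish {A,N}; 4:zoix {A}; 5:ploir {P}; 6:kleepirn {N,A}; 7:ploir {P}; 8:ploir {P}; 9:kleepirn {N,A}.
Rule 2 cannot be satisfied by any choice of tags from the lexicon.
So there is no consistent tagging.

NO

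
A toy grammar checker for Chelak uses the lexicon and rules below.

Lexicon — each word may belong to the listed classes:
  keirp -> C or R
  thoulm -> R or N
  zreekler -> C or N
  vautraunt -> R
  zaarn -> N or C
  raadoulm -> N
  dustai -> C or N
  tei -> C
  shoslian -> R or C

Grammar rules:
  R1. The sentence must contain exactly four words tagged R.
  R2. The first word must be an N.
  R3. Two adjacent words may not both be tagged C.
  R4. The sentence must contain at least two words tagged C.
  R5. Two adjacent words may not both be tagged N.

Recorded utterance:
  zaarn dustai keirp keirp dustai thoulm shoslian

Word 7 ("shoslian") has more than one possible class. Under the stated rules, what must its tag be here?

Candidates per position — 1:zaarn {N,C}; 2:dustai {C,N}; 3:keirp {C,R}; 4:keirp {C,R}; 5:dustai {C,N}; 6:thoulm {R,N}; 7:shoslian {R,C}.
Position 1: C is ruled out by rule 2; that leaves N.
Position 2: N is ruled out by rule 5; that leaves C.
Position 3: C is ruled out by rule 1; that leaves R.
Position 4: C is ruled out by rule 1; that leaves R.
Position 6: N is ruled out by rule 1; that leaves R.
Position 7: C is ruled out by rule 1; that leaves R.
Position 5: N is ruled out by rule 4; that leaves C.
The only consistent sequence is: N C R R C R R.
Rule-by-rule: rule 1 ✓; rule 2 ✓; rule 3 ✓; rule 4 ✓; rule 5 ✓.

R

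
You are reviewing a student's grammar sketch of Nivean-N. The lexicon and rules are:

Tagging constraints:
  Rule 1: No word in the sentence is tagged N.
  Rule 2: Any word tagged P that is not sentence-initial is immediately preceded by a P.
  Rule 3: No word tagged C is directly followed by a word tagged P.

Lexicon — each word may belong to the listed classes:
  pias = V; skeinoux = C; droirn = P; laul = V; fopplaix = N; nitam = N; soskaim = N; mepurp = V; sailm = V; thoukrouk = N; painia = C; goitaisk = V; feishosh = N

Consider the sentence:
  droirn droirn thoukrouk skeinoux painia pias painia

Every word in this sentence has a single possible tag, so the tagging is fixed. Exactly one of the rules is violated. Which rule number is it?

Fixed tagging: P P N C C V C.
Checking each rule: R1 fails, R2 ok, R3 ok.
Only rule 1 fails.

1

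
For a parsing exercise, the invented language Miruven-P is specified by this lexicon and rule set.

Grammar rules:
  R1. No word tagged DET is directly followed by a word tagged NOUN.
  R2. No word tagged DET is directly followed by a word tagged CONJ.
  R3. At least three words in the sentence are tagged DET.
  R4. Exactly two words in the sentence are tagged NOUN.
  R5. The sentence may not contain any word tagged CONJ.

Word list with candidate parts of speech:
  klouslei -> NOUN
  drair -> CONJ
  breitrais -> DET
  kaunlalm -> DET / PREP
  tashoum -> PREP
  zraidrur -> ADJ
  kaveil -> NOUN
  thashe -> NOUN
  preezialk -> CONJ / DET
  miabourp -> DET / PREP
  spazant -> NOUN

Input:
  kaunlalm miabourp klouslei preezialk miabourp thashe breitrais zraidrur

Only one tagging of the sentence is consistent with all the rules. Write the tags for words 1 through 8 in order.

Candidates per position — 1:kaunlalm {DET,PREP}; 2:miabourp {DET,PREP}; 3:klouslei {NOUN}; 4:preezialk {CONJ,DET}; 5:miabourp {DET,PREP}; 6:thashe {NOUN}; 7:breitrais {DET}; 8:zraidrur {ADJ}.
Position 2: tagging it DET would leave rule 1 unsatisfiable, so it must be PREP.
Position 4: tagging it CONJ would leave rule 5 unsatisfiable, so it must be DET.
Position 5: tagging it DET would leave rule 1 unsatisfiable, so it must be PREP.
Position 1: tagging it PREP would leave rule 3 unsatisfiable, so it must be DET.
That leaves exactly one tagging: DET PREP NOUN DET PREP NOUN DET ADJ.
Checking: rule 1 satisfied; rule 2 satisfied; rule 3 satisfied; rule 4 satisfied; rule 5 satisfied.

DET PREP NOUN DET PREP NOUN DET ADJ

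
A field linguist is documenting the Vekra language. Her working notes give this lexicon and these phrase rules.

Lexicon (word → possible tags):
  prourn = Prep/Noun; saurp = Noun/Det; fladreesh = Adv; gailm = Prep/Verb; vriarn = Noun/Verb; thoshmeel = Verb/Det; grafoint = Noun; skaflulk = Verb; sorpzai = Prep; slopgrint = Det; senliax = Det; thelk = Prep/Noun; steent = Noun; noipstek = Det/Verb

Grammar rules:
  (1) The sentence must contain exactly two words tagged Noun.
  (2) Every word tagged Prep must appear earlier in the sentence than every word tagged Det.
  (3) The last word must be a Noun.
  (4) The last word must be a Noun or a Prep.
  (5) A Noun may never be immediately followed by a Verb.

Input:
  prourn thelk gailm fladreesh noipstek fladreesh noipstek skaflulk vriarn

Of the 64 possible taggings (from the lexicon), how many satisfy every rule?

Candidates per position — 1:prourn {Prep,Noun}; 2:thelk {Prep,Noun}; 3:gailm {Prep,Verb}; 4:fladreesh {Adv}; 5:noipstek {Det,Verb}; 6:fladreesh {Adv}; 7:noipstek {Det,Verb}; 8:skaflulk {Verb}; 9:vriarn {Noun,Verb}.
There are 64 candidate sequences in total.
Checking each against the rules leaves 12 sequences.
Count = 12.

12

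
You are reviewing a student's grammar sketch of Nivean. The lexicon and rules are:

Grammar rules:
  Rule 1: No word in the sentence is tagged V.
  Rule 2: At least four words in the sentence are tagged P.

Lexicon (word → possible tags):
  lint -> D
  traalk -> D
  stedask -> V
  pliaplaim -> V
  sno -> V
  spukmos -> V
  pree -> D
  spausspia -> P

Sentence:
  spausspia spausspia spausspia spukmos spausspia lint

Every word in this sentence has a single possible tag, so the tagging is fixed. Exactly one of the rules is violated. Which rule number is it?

1

Fixed tagging: P P P V P D.
Applying the rules: R1 fails, R2 ok.
Only rule 1 fails.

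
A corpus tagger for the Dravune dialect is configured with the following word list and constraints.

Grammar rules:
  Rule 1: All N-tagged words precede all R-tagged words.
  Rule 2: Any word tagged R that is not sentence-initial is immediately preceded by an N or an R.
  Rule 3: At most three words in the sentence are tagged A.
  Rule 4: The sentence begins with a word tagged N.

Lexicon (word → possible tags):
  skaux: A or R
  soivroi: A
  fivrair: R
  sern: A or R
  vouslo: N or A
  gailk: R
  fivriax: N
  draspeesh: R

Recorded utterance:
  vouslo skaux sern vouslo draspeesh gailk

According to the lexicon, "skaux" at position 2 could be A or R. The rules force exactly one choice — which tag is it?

A

Candidates per position — 1:vouslo {N,A}; 2:skaux {A,R}; 3:sern {A,R}; 4:vouslo {N,A}; 5:draspeesh {R}; 6:gailk {R}.
If word 1 were A, no tagging could satisfy rule 4; so word 1 is N.
If word 4 were A, no tagging could satisfy rule 2; so word 4 is N.
If word 2 were R, no tagging could satisfy rule 1; so word 2 is A.
If word 3 were R, no tagging could satisfy rule 1; so word 3 is A.
So the tagging must be: N A A N R R.
Verifying each rule — rule 1 ok; rule 2 ok; rule 3 ok; rule 4 ok.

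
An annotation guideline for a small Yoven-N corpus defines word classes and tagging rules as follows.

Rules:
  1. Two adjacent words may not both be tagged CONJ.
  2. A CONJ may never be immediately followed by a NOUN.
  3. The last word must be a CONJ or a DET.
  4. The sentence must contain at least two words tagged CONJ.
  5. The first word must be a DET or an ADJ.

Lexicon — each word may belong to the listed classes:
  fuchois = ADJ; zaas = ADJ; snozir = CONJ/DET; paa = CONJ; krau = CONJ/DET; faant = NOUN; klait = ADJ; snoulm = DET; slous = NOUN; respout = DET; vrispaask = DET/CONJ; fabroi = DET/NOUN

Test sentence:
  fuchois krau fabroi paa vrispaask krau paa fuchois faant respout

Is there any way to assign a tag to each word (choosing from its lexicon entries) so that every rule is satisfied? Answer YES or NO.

Candidates per position — 1:fuchois {ADJ}; 2:krau {CONJ,DET}; 3:fabroi {DET,NOUN}; 4:paa {CONJ}; 5:vrispaask {DET,CONJ}; 6:krau {CONJ,DET}; 7:paa {CONJ}; 8:fuchois {ADJ}; 9:faant {NOUN}; 10:respout {DET}.
One satisfying assignment: ADJ CONJ DET CONJ DET DET CONJ ADJ NOUN DET.
Check: rule 1 holds; rule 2 holds; rule 3 holds; rule 4 holds; rule 5 holds.

YES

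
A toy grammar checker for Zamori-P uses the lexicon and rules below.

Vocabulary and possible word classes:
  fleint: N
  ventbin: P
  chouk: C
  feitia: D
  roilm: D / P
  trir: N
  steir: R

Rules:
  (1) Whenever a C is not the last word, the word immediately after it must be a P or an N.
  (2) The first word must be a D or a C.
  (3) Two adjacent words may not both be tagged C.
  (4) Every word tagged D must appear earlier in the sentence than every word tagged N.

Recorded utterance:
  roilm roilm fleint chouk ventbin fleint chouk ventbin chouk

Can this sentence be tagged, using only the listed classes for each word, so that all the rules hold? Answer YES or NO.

YES

Candidates per position — 1:roilm {D,P}; 2:roilm {D,P}; 3:fleint {N}; 4:chouk {C}; 5:ventbin {P}; 6:fleint {N}; 7:chouk {C}; 8:ventbin {P}; 9:chouk {C}.
One satisfying assignment: D D N C P N C P C.
Checking: rule 1 holds; rule 2 holds; rule 3 holds; rule 4 holds.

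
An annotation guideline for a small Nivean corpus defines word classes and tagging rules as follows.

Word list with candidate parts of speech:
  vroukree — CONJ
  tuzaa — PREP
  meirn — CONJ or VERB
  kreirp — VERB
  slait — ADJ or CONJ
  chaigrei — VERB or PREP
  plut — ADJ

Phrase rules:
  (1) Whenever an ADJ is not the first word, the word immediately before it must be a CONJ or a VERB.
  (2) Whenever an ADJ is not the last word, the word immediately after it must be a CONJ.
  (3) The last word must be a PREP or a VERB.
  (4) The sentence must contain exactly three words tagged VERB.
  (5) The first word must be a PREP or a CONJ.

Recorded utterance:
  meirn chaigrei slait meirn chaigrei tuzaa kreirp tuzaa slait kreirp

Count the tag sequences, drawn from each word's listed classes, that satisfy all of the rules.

Candidates per position — 1:meirn {CONJ,VERB}; 2:chaigrei {VERB,PREP}; 3:slait {ADJ,CONJ}; 4:meirn {CONJ,VERB}; 5:chaigrei {VERB,PREP}; 6:tuzaa {PREP}; 7:kreirp {VERB}; 8:tuzaa {PREP}; 9:slait {ADJ,CONJ}; 10:kreirp {VERB}.
There are 64 candidate sequences in total.
The sequences that satisfy every rule: CONJ VERB ADJ CONJ PREP PREP VERB PREP CONJ VERB; CONJ VERB CONJ CONJ PREP PREP VERB PREP CONJ VERB; CONJ PREP CONJ CONJ VERB PREP VERB PREP CONJ VERB; CONJ PREP CONJ VERB PREP PREP VERB PREP CONJ VERB.
Count = 4.

4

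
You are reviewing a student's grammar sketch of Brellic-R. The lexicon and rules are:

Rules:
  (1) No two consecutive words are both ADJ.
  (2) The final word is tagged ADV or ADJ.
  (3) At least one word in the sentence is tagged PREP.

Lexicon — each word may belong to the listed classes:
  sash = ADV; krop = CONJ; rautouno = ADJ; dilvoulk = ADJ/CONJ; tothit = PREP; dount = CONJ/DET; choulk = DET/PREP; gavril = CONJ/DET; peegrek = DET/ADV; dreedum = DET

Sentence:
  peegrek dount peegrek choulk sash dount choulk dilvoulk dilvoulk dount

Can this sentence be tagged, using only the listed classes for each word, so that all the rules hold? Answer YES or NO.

Candidates per position — 1:peegrek {DET,ADV}; 2:dount {CONJ,DET}; 3:peegrek {DET,ADV}; 4:choulk {DET,PREP}; 5:sash {ADV}; 6:dount {CONJ,DET}; 7:choulk {DET,PREP}; 8:dilvoulk {ADJ,CONJ}; 9:dilvoulk {ADJ,CONJ}; 10:dount {CONJ,DET}.
Rule 2 cannot be satisfied by any choice of tags from the lexicon.
So there is no consistent tagging.

NO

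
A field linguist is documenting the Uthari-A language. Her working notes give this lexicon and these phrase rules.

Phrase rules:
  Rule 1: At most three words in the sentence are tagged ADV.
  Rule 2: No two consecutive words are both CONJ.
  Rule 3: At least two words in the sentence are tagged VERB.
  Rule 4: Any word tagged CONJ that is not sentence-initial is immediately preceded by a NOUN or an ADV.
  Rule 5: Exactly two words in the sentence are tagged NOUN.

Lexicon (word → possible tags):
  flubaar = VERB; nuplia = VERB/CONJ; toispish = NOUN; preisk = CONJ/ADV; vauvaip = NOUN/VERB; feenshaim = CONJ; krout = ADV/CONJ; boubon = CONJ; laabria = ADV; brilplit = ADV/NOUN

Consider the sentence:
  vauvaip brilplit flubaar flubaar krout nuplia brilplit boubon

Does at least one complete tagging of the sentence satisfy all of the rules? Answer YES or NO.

Candidates per position — 1:vauvaip {NOUN,VERB}; 2:brilplit {ADV,NOUN}; 3:flubaar {VERB}; 4:flubaar {VERB}; 5:krout {ADV,CONJ}; 6:nuplia {VERB,CONJ}; 7:brilplit {ADV,NOUN}; 8:boubon {CONJ}.
One satisfying assignment: VERB NOUN VERB VERB ADV VERB NOUN CONJ.
Rule-by-rule: rule 1 holds; rule 2 holds; rule 3 holds; rule 4 holds; rule 5 holds.

YES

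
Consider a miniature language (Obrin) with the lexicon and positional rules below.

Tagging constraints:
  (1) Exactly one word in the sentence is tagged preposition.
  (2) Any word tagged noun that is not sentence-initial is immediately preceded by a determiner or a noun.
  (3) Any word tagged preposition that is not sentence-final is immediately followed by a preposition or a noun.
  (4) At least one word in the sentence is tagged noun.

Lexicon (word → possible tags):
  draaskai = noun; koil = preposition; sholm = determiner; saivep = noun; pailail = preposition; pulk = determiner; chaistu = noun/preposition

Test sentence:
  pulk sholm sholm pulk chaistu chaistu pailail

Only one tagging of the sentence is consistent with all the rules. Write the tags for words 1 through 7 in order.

Candidates per position — 1:pulk {determiner}; 2:sholm {determiner}; 3:sholm {determiner}; 4:pulk {determiner}; 5:chaistu {noun,preposition}; 6:chaistu {noun,preposition}; 7:pailail {preposition}.
Position 5: tagging it preposition would leave rule 1 unsatisfiable, so it must be noun.
Position 6: tagging it preposition would leave rule 1 unsatisfiable, so it must be noun.
So the tagging must be: determiner determiner determiner determiner noun noun preposition.
Rule-by-rule: rule 1 satisfied; rule 2 satisfied; rule 3 satisfied; rule 4 satisfied.

determiner determiner determiner determiner noun noun preposition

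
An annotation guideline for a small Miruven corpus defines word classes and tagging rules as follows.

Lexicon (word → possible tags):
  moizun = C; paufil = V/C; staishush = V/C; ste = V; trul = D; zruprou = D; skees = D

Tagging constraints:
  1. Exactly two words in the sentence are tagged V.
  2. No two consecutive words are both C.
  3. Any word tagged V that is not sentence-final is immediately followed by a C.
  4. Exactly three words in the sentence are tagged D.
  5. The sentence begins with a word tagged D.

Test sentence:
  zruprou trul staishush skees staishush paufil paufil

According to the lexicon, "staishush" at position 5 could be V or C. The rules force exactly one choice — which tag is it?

V

Candidates per position — 1:zruprou {D}; 2:trul {D}; 3:staishush {V,C}; 4:skees {D}; 5:staishush {V,C}; 6:paufil {V,C}; 7:paufil {V,C}.
If word 3 were V, no tagging could satisfy rule 3; so word 3 is C.
Position 5: the remaining choice is settled jointly with positions 6, 7 — only V at position 5 is part of a tagging that satisfies every rule.
The unique satisfying tagging is: D D C D V C V.
Rule-by-rule: rule 1 satisfied; rule 2 satisfied; rule 3 satisfied; rule 4 satisfied; rule 5 satisfied.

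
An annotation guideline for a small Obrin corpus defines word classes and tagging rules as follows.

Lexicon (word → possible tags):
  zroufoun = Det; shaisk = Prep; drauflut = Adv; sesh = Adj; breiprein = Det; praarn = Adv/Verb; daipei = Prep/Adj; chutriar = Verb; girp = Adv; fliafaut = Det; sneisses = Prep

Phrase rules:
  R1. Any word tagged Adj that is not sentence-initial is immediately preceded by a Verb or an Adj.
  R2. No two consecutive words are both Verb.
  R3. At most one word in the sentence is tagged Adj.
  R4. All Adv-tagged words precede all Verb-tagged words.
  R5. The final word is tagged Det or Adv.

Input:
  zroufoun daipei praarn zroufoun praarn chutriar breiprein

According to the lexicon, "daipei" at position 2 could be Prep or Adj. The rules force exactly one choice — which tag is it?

Prep

Candidates per position — 1:zroufoun {Det}; 2:daipei {Prep,Adj}; 3:praarn {Adv,Verb}; 4:zroufoun {Det}; 5:praarn {Adv,Verb}; 6:chutriar {Verb}; 7:breiprein {Det}.
Position 2: Adj is ruled out by rule 1; that leaves Prep.
Position 5: Verb is ruled out by rule 2; that leaves Adv.
Position 3: Verb is ruled out by rule 4; that leaves Adv.
The only consistent sequence is: Det Prep Adv Det Adv Verb Det.
Check: rule 1 ✓; rule 2 ✓; rule 3 ✓; rule 4 ✓; rule 5 ✓.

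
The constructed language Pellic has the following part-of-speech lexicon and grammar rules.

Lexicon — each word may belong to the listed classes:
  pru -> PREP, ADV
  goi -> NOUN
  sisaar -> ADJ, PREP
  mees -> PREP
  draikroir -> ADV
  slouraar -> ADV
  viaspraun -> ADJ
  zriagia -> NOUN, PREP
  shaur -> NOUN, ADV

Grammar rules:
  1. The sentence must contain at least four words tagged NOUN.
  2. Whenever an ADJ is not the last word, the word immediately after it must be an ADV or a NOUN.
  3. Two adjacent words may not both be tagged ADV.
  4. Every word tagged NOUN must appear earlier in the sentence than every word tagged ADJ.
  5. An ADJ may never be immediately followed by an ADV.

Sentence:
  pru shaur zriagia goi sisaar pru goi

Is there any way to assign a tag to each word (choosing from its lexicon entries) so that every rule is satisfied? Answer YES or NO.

Candidates per position — 1:pru {PREP,ADV}; 2:shaur {NOUN,ADV}; 3:zriagia {NOUN,PREP}; 4:goi {NOUN}; 5:sisaar {ADJ,PREP}; 6:pru {PREP,ADV}; 7:goi {NOUN}.
One satisfying assignment: ADV NOUN NOUN NOUN PREP ADV NOUN.
Checking: rule 1 ✓; rule 2 ✓; rule 3 ✓; rule 4 ✓; rule 5 ✓.

YES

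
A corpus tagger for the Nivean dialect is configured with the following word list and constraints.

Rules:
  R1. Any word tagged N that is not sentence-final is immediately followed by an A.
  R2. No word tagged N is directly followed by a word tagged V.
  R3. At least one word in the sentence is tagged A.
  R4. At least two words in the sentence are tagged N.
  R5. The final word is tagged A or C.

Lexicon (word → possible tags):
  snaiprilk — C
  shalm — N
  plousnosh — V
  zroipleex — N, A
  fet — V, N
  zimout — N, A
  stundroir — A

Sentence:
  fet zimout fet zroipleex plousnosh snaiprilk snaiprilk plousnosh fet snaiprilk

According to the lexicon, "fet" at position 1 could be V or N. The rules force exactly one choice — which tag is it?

Candidates per position — 1:fet {V,N}; 2:zimout {N,A}; 3:fet {V,N}; 4:zroipleex {N,A}; 5:plousnosh {V}; 6:snaiprilk {C}; 7:snaiprilk {C}; 8:plousnosh {V}; 9:fet {V,N}; 10:snaiprilk {C}.
Word 2 cannot be N — rule 1 would then fail for every completion. It is A.
Word 4 cannot be N — rule 1 would then fail for every completion. It is A.
Word 9 cannot be N — rule 1 would then fail for every completion. It is V.
Word 1 cannot be V — rule 4 would then fail for every completion. It is N.
Word 3 cannot be V — rule 4 would then fail for every completion. It is N.
That leaves exactly one tagging: N A N A V C C V V C.
Checking: rule 1 ok; rule 2 ok; rule 3 ok; rule 4 ok; rule 5 ok.

N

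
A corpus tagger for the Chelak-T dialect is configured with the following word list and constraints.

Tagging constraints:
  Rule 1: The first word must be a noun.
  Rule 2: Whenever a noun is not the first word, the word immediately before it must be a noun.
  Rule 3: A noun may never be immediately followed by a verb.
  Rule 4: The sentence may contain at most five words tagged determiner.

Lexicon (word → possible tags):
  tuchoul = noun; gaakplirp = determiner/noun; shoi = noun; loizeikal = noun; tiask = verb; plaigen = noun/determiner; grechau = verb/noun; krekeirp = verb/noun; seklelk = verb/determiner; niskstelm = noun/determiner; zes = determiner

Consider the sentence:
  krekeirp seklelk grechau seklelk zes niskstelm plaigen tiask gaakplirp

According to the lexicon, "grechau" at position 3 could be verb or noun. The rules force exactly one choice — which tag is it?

Candidates per position — 1:krekeirp {verb,noun}; 2:seklelk {verb,determiner}; 3:grechau {verb,noun}; 4:seklelk {verb,determiner}; 5:zes {determiner}; 6:niskstelm {noun,determiner}; 7:plaigen {noun,determiner}; 8:tiask {verb}; 9:gaakplirp {determiner,noun}.
Position 1: verb is ruled out by rule 1; that leaves noun.
Position 2: verb is ruled out by rule 3; that leaves determiner.
Position 3: noun is ruled out by rule 2; that leaves verb.
Position 6: noun is ruled out by rule 2; that leaves determiner.
Position 7: noun is ruled out by rule 2; that leaves determiner.
Position 9: noun is ruled out by rule 2; that leaves determiner.
Position 4: determiner is ruled out by rule 4; that leaves verb.
So the tagging must be: noun determiner verb verb determiner determiner determiner verb determiner.
Check: rule 1 holds; rule 2 holds; rule 3 holds; rule 4 holds.

verb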